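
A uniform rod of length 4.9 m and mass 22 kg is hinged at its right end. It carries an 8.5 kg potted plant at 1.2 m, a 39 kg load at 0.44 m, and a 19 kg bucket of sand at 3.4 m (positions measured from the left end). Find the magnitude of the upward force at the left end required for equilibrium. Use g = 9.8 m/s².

F ≈ 576 N

Taking torques about the right end:
Beam weight: 22 × 9.8 = 215.6 N down at 2.45 m → arm 2.45 m, τ = 215.6 × 2.45 = 528.2 N·m counterclockwise.
Potted plant: 8.5 × 9.8 = 83.3 N down at 1.2 m → arm 3.7 m, τ = 83.3 × 3.7 = 308.2 N·m counterclockwise.
Load: 39 × 9.8 = 382.2 N down at 0.44 m → arm 4.46 m, τ = 382.2 × 4.46 = 1705 N·m counterclockwise.
Bucket of sand: 19 × 9.8 = 186.2 N down at 3.4 m → arm 1.5 m, τ = 186.2 × 1.5 = 279.3 N·m counterclockwise.
Net moment of the loads = 2821 N·m counterclockwise.
The upward force F acts at the left end, arm 4.9 m, giving F × 4.9 clockwise.
For rotational equilibrium, F × 4.9 = 2821, so F = 2821 / 4.9 = 576 N.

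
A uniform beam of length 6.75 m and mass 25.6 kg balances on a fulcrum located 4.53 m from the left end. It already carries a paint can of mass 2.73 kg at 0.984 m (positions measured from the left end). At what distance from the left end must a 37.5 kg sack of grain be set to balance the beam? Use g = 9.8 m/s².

Sum moments about the fulcrum (at 4.53 m from the left end) (the support reaction has zero arm there).
Beam weight: 25.6 × 9.8 = 250.9 N down at 3.375 m → arm 1.155 m, τ = 250.9 × 1.155 = 289.8 N·m counterclockwise.
Paint can: 2.73 × 9.8 = 26.75 N down at 0.984 m → arm 3.546 m, τ = 26.75 × 3.546 = 94.86 N·m counterclockwise.
Net moment of existing loads = 384.7 N·m counterclockwise.
The sack of grain weighs 37.5 × 9.8 = 367.5 N and must supply an equal clockwise moment, so its lever arm about the fulcrum is 384.7 / 367.5 = 1.05 m.
That puts it at 4.53 + 1.05 = 5.58 m from the left end.

x ≈ 5.58 m from the left end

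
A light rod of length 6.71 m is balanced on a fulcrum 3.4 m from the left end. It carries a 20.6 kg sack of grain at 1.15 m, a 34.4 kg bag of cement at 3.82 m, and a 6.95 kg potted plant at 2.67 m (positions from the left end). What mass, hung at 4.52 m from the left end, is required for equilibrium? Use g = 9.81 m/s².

About the fulcrum (at 3.4 m from the left end):
Sack of grain: 20.6 × 9.81 = 202.1 N down at 1.15 m → arm 2.25 m, τ = 202.1 × 2.25 = 454.7 N·m counterclockwise.
Bag of cement: 34.4 × 9.81 = 337.5 N down at 3.82 m → arm 0.42 m, τ = 337.5 × 0.42 = 141.8 N·m clockwise.
Potted plant: 6.95 × 9.81 = 68.18 N down at 2.67 m → arm 0.73 m, τ = 68.18 × 0.73 = 49.77 N·m counterclockwise.
Net moment of known loads = 362.7 N·m counterclockwise.
An unknown mass m at 4.52 m has arm 1.12 m; its moment is m·g·1.12 clockwise.
Στ = 0 ⇒ m × 9.81 × 1.12 = 362.7 ⇒ m = 362.7 / (9.81 × 1.12) = 33 kg.

m ≈ 33 kg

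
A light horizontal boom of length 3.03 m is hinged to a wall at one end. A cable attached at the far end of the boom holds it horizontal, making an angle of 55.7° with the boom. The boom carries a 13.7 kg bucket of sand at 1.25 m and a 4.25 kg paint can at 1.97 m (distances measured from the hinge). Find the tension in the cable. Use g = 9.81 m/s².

About the hinge:
Bucket of sand: 13.7 × 9.81 = 134.4 N down at 1.25 m → arm 1.25 m, τ = 134.4 × 1.25 = 168 N·m clockwise.
Paint can: 4.25 × 9.81 = 41.69 N down at 1.97 m → arm 1.97 m, τ = 41.69 × 1.97 = 82.13 N·m clockwise.
Total clockwise load moment = 250.1 N·m.
The cable tension T acts at 3.03 m; only its component perpendicular to the boom, T sinθ, produces torque. sin 55.7° = 0.8261.
Στ = 0 ⇒ T × 3.03 × 0.8261 = 250.1 ⇒ T = 250.1 / 2.503 = 99.9 N.

T ≈ 99.9 N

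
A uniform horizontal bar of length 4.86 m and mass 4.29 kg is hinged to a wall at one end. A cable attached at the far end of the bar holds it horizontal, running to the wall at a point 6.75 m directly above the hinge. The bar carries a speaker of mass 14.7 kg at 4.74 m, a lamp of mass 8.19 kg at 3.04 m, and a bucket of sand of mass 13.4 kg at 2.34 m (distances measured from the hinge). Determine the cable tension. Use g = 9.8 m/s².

Choose the hinge as the axis so the unknown hinge reaction has zero arm there.
Beam weight: 4.29 × 9.8 = 42.04 N down at 2.43 m → arm 2.43 m, τ = 42.04 × 2.43 = 102.2 N·m clockwise.
Speaker: 14.7 × 9.8 = 144.1 N down at 4.74 m → arm 4.74 m, τ = 144.1 × 4.74 = 683 N·m clockwise.
Lamp: 8.19 × 9.8 = 80.26 N down at 3.04 m → arm 3.04 m, τ = 80.26 × 3.04 = 244 N·m clockwise.
Bucket of sand: 13.4 × 9.8 = 131.3 N down at 2.34 m → arm 2.34 m, τ = 131.3 × 2.34 = 307.2 N·m clockwise.
Total clockwise load moment = 1336 N·m.
The cable tension T acts at 4.86 m; only its component perpendicular to the bar, T sinθ, produces torque. sinθ = h/√(h²+d²) = 6.75/√(6.75²+4.86²) = 0.8115.
Balancing moments: T × 4.86 × 0.8115 = 1336, giving T = 1336 / 3.944 = 339 N.

T ≈ 339 N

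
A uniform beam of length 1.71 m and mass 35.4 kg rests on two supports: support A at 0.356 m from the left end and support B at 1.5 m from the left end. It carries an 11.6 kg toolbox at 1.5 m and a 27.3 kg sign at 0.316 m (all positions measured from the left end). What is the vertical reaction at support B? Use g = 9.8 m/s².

Taking torques about support A:
Beam weight: 35.4 × 9.8 = 346.9 N down at 0.855 m → arm 0.499 m, τ = 346.9 × 0.499 = 173.1 N·m clockwise.
Toolbox: 11.6 × 9.8 = 113.7 N down at 1.5 m → arm 1.144 m, τ = 113.7 × 1.144 = 130.1 N·m clockwise.
Sign: 27.3 × 9.8 = 267.5 N down at 0.316 m → arm 0.04 m, τ = 267.5 × 0.04 = 10.7 N·m counterclockwise.
Net load moment about support A = 292.5 N·m clockwise.
Reaction R at support B is upward at 1.5 m, arm 1.144 m → moment R × 1.144 counterclockwise.
For rotational equilibrium, R × 1.144 = 292.5, so R = 256 N.

R_B ≈ 256 N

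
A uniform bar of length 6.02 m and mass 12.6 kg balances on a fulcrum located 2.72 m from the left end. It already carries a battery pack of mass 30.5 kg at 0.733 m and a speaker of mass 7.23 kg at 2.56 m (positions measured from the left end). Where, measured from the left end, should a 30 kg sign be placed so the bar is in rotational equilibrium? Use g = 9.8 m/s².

Choose the fulcrum (at 2.72 m from the left end) as the axis so the support reaction has zero arm there.
Beam weight: 12.6 × 9.8 = 123.5 N down at 3.01 m → arm 0.29 m, τ = 123.5 × 0.29 = 35.81 N·m clockwise.
Battery pack: 30.5 × 9.8 = 298.9 N down at 0.733 m → arm 1.987 m, τ = 298.9 × 1.987 = 593.9 N·m counterclockwise.
Speaker: 7.23 × 9.8 = 70.85 N down at 2.56 m → arm 0.16 m, τ = 70.85 × 0.16 = 11.34 N·m counterclockwise.
Net moment of existing loads = 569.4 N·m counterclockwise.
The sign weighs 30 × 9.8 = 294 N and must supply an equal clockwise moment, so its lever arm about the fulcrum is 569.4 / 294 = 1.94 m.
That puts it at 2.72 + 1.94 = 4.66 m from the left end.

x ≈ 4.66 m from the left end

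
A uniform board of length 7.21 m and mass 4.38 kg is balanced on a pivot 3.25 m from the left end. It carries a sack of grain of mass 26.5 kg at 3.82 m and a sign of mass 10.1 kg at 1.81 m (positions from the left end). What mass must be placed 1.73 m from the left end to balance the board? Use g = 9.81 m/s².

m ≈ 1.39 kg

Taking torques about the pivot (at 3.25 m from the left end):
Beam weight: 4.38 × 9.81 = 42.97 N down at 3.605 m → arm 0.355 m, τ = 42.97 × 0.355 = 15.25 N·m clockwise.
Sack of grain: 26.5 × 9.81 = 260 N down at 3.82 m → arm 0.57 m, τ = 260 × 0.57 = 148.2 N·m clockwise.
Sign: 10.1 × 9.81 = 99.08 N down at 1.81 m → arm 1.44 m, τ = 99.08 × 1.44 = 142.7 N·m counterclockwise.
Net moment of known loads = 20.75 N·m clockwise.
An unknown mass m at 1.73 m has arm 1.52 m; its moment is m·g·1.52 counterclockwise.
For rotational equilibrium, m × 9.81 × 1.52 = 20.75, so m = 20.75 / (9.81 × 1.52) = 1.39 kg.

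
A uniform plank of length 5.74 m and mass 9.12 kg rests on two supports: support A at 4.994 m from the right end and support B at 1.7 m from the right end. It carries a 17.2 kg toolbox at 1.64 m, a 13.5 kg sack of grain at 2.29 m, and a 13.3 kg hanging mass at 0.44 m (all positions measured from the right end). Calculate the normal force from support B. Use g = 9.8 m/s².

About support A:
Beam weight: 9.12 × 9.8 = 89.38 N down at 2.87 m → arm 2.124 m, τ = 89.38 × 2.124 = 189.8 N·m clockwise.
Toolbox: 17.2 × 9.8 = 168.6 N down at 1.64 m → arm 3.354 m, τ = 168.6 × 3.354 = 565.5 N·m clockwise.
Sack of grain: 13.5 × 9.8 = 132.3 N down at 2.29 m → arm 2.704 m, τ = 132.3 × 2.704 = 357.7 N·m clockwise.
Hanging mass: 13.3 × 9.8 = 130.3 N down at 0.44 m → arm 4.554 m, τ = 130.3 × 4.554 = 593.4 N·m clockwise.
Net load moment about support A = 1706 N·m clockwise.
Reaction R at support B is upward at 1.7 m, arm 3.294 m → moment R × 3.294 counterclockwise.
Setting net torque to zero: R × 3.294 = 1706 → R = 518 N.

R_B ≈ 518 N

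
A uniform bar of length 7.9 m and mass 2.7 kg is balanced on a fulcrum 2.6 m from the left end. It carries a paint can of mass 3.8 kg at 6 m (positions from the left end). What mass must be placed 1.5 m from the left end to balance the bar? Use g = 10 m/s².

About the fulcrum (at 2.6 m from the left end):
Beam weight: 2.7 × 10 = 27 N down at 3.95 m → arm 1.35 m, τ = 27 × 1.35 = 36.45 N·m clockwise.
Paint can: 3.8 × 10 = 38 N down at 6 m → arm 3.4 m, τ = 38 × 3.4 = 129.2 N·m clockwise.
Net moment of known loads = 165.6 N·m clockwise.
An unknown mass m at 1.5 m has arm 1.1 m; its moment is m·g·1.1 counterclockwise.
Setting net torque to zero: m × 10 × 1.1 = 165.6 → m = 165.6 / (10 × 1.1) = 15.1 kg.

m ≈ 15.1 kg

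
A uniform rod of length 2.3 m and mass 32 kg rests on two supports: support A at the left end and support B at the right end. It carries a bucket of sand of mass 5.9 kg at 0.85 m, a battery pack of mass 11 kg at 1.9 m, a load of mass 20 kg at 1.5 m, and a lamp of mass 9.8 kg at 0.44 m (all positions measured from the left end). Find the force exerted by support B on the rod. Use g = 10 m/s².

R_B ≈ 422 N

Choose support A as the axis so its reaction then has zero moment arm.
Beam weight: 32 × 10 = 320 N down at 1.15 m → arm 1.15 m, τ = 320 × 1.15 = 368 N·m clockwise.
Bucket of sand: 5.9 × 10 = 59 N down at 0.85 m → arm 0.85 m, τ = 59 × 0.85 = 50.15 N·m clockwise.
Battery pack: 11 × 10 = 110 N down at 1.9 m → arm 1.9 m, τ = 110 × 1.9 = 209 N·m clockwise.
Load: 20 × 10 = 200 N down at 1.5 m → arm 1.5 m, τ = 200 × 1.5 = 300 N·m clockwise.
Lamp: 9.8 × 10 = 98 N down at 0.44 m → arm 0.44 m, τ = 98 × 0.44 = 43.12 N·m clockwise.
Net load moment about support A = 970.3 N·m clockwise.
Reaction R at support B is upward at 2.3 m, arm 2.3 m → moment R × 2.3 counterclockwise.
Balancing moments: R × 2.3 = 970.3, giving R = 422 N.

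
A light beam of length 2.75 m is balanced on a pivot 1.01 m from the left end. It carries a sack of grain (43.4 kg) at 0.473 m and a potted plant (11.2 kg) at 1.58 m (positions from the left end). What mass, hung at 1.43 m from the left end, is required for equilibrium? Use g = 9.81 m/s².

Taking torques about the pivot (at 1.01 m from the left end):
Sack of grain: 43.4 × 9.81 = 425.8 N down at 0.473 m → arm 0.537 m, τ = 425.8 × 0.537 = 228.7 N·m counterclockwise.
Potted plant: 11.2 × 9.81 = 109.9 N down at 1.58 m → arm 0.57 m, τ = 109.9 × 0.57 = 62.64 N·m clockwise.
Net moment of known loads = 166.1 N·m counterclockwise.
An unknown mass m at 1.43 m has arm 0.42 m; its moment is m·g·0.42 clockwise.
Balancing moments: m × 9.81 × 0.42 = 166.1, giving m = 166.1 / (9.81 × 0.42) = 40.3 kg.

m ≈ 40.3 kg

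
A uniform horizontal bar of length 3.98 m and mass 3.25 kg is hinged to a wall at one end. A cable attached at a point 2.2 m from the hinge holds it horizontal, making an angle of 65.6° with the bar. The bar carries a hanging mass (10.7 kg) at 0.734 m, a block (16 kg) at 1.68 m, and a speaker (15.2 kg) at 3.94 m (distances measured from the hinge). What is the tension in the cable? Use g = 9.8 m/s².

T ≈ 494 N

Choose the hinge as the axis so the unknown hinge reaction has zero arm there.
Beam weight: 3.25 × 9.8 = 31.85 N down at 1.99 m → arm 1.99 m, τ = 31.85 × 1.99 = 63.38 N·m clockwise.
Hanging mass: 10.7 × 9.8 = 104.9 N down at 0.734 m → arm 0.734 m, τ = 104.9 × 0.734 = 77 N·m clockwise.
Block: 16 × 9.8 = 156.8 N down at 1.68 m → arm 1.68 m, τ = 156.8 × 1.68 = 263.4 N·m clockwise.
Speaker: 15.2 × 9.8 = 149 N down at 3.94 m → arm 3.94 m, τ = 149 × 3.94 = 587.1 N·m clockwise.
Total clockwise load moment = 990.9 N·m.
The cable tension T acts at 2.2 m; only its component perpendicular to the bar, T sinθ, produces torque. sin 65.6° = 0.9107.
Balancing moments: T × 2.2 × 0.9107 = 990.9, giving T = 990.9 / 2.004 = 494 N.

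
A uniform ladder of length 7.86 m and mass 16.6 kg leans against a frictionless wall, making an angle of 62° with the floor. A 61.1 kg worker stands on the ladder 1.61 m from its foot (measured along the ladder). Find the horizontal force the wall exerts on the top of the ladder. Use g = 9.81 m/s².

Choose the foot of the ladder as the axis so the floor normal and friction both act there and drop out.
Ladder weight 16.6×9.81 = 162.8 N acts at 3.93 m along the ladder; its horizontal arm is 3.93·cos62° = 1.845 m → τ = 300.4 N·m clockwise.
Worker: 61.1×9.81 = 599.4 N at 1.61 m → arm 0.7558 m → τ = 453 N·m clockwise.
Wall normal N acts horizontally at the top; its moment arm is the height L sinθ = 7.86·sin62° = 6.94 m, counterclockwise.
Setting net torque to zero: N × 6.94 = 753.4 → N = 109 N.

N_wall ≈ 109 N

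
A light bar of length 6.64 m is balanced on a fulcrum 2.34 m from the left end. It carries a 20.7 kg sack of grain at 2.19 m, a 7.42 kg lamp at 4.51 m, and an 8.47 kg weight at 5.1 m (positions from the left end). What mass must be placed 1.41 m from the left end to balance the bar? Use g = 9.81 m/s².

Sum moments about the fulcrum (at 2.34 m from the left end) (the support reaction has zero arm there).
Sack of grain: 20.7 × 9.81 = 203.1 N down at 2.19 m → arm 0.15 m, τ = 203.1 × 0.15 = 30.46 N·m counterclockwise.
Lamp: 7.42 × 9.81 = 72.79 N down at 4.51 m → arm 2.17 m, τ = 72.79 × 2.17 = 158 N·m clockwise.
Weight: 8.47 × 9.81 = 83.09 N down at 5.1 m → arm 2.76 m, τ = 83.09 × 2.76 = 229.3 N·m clockwise.
Net moment of known loads = 356.8 N·m clockwise.
An unknown mass m at 1.41 m has arm 0.93 m; its moment is m·g·0.93 counterclockwise.
Setting net torque to zero: m × 9.81 × 0.93 = 356.8 → m = 356.8 / (9.81 × 0.93) = 39.1 kg.

m ≈ 39.1 kg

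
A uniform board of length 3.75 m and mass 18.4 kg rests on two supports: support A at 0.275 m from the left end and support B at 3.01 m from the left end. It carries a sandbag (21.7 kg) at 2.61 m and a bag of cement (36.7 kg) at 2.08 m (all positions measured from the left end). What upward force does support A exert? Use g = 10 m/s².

Sum moments about support B (its reaction then has zero moment arm).
Beam weight: 18.4 × 10 = 184 N down at 1.875 m → arm 1.135 m, τ = 184 × 1.135 = 208.8 N·m counterclockwise.
Sandbag: 21.7 × 10 = 217 N down at 2.61 m → arm 0.4 m, τ = 217 × 0.4 = 86.8 N·m counterclockwise.
Bag of cement: 36.7 × 10 = 367 N down at 2.08 m → arm 0.93 m, τ = 367 × 0.93 = 341.3 N·m counterclockwise.
Net load moment about support B = 636.9 N·m counterclockwise.
Reaction R at support A is upward at 0.275 m, arm 2.735 m → moment R × 2.735 clockwise.
Setting net torque to zero: R × 2.735 = 636.9 → R = 233 N.

R_A ≈ 233 N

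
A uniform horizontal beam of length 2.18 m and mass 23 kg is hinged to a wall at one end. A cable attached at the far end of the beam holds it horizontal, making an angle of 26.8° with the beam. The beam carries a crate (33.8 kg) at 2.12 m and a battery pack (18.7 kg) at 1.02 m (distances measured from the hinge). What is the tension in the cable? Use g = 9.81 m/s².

Taking torques about the hinge:
Beam weight: 23 × 9.81 = 225.6 N down at 1.09 m → arm 1.09 m, τ = 225.6 × 1.09 = 245.9 N·m clockwise.
Crate: 33.8 × 9.81 = 331.6 N down at 2.12 m → arm 2.12 m, τ = 331.6 × 2.12 = 703 N·m clockwise.
Battery pack: 18.7 × 9.81 = 183.4 N down at 1.02 m → arm 1.02 m, τ = 183.4 × 1.02 = 187.1 N·m clockwise.
Total clockwise load moment = 1136 N·m.
The cable tension T acts at 2.18 m; only its component perpendicular to the beam, T sinθ, produces torque. sin 26.8° = 0.4509.
For rotational equilibrium, T × 2.18 × 0.4509 = 1136, so T = 1136 / 0.983 = 1160 N.

T ≈ 1160 N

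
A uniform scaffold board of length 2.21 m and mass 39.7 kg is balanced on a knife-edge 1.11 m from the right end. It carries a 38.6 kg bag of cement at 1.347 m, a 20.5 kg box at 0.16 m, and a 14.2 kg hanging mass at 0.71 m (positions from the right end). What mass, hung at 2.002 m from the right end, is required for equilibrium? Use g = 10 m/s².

Sum moments about the knife-edge (at 1.11 m from the right end) (the support reaction has zero arm there).
Beam weight: 39.7 × 10 = 397 N down at 1.105 m → arm 0.005 m, τ = 397 × 0.005 = 1.985 N·m clockwise.
Bag of cement: 38.6 × 10 = 386 N down at 1.347 m → arm 0.237 m, τ = 386 × 0.237 = 91.48 N·m counterclockwise.
Box: 20.5 × 10 = 205 N down at 0.16 m → arm 0.95 m, τ = 205 × 0.95 = 194.8 N·m clockwise.
Hanging mass: 14.2 × 10 = 142 N down at 0.71 m → arm 0.4 m, τ = 142 × 0.4 = 56.8 N·m clockwise.
Net moment of known loads = 162.1 N·m clockwise.
An unknown mass m at 2.002 m has arm 0.892 m; its moment is m·g·0.892 counterclockwise.
Στ = 0 ⇒ m × 10 × 0.892 = 162.1 ⇒ m = 162.1 / (10 × 0.892) = 18.2 kg.

m ≈ 18.2 kg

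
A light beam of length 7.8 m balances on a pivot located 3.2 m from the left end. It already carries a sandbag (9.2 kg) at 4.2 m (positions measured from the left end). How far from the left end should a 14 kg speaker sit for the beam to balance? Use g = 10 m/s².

Sum moments about the pivot (at 3.2 m from the left end) (the support reaction has zero arm there).
Sandbag: 9.2 × 10 = 92 N down at 4.2 m → arm 1 m, τ = 92 × 1 = 92 N·m clockwise.
Net moment of existing loads = 92 N·m clockwise.
The speaker weighs 14 × 10 = 140 N and must supply an equal counterclockwise moment, so its lever arm about the pivot is 92 / 140 = 0.657 m.
That puts it at 3.2 − 0.657 = 2.54 m from the left end.

x ≈ 2.54 m from the left end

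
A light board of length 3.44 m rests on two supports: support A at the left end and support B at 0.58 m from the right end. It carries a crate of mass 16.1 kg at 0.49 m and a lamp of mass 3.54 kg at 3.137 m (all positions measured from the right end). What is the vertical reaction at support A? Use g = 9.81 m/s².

R_A ≈ 26.1 N

Taking torques about support B:
Crate: 16.1 × 9.81 = 157.9 N down at 0.49 m → arm 0.09 m, τ = 157.9 × 0.09 = 14.21 N·m clockwise.
Lamp: 3.54 × 9.81 = 34.73 N down at 3.137 m → arm 2.557 m, τ = 34.73 × 2.557 = 88.8 N·m counterclockwise.
Net load moment about support B = 74.59 N·m counterclockwise.
Reaction R at support A is upward at 3.44 m, arm 2.86 m → moment R × 2.86 clockwise.
Στ = 0 ⇒ R × 2.86 = 74.59 ⇒ R = 26.1 N.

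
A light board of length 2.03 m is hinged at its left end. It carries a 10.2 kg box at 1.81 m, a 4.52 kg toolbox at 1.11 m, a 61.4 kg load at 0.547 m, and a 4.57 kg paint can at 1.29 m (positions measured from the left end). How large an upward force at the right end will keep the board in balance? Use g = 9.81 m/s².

About the left end:
Box: 10.2 × 9.81 = 100.1 N down at 1.81 m → arm 1.81 m, τ = 100.1 × 1.81 = 181.2 N·m clockwise.
Toolbox: 4.52 × 9.81 = 44.34 N down at 1.11 m → arm 1.11 m, τ = 44.34 × 1.11 = 49.22 N·m clockwise.
Load: 61.4 × 9.81 = 602.3 N down at 0.547 m → arm 0.547 m, τ = 602.3 × 0.547 = 329.5 N·m clockwise.
Paint can: 4.57 × 9.81 = 44.83 N down at 1.29 m → arm 1.29 m, τ = 44.83 × 1.29 = 57.83 N·m clockwise.
Net moment of the loads = 617.8 N·m clockwise.
The upward force F acts at the right end, arm 2.03 m, giving F × 2.03 counterclockwise.
Balancing moments: F × 2.03 = 617.8, giving F = 617.8 / 2.03 = 304 N.

F ≈ 304 N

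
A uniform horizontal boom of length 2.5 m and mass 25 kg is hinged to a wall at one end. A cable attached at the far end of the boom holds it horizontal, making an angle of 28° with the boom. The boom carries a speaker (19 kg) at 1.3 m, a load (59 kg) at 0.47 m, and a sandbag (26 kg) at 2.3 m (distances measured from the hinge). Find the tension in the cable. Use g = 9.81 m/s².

T ≈ 1200 N

Choose the hinge as the axis so the unknown hinge reaction has zero arm there.
Beam weight: 25 × 9.81 = 245.2 N down at 1.25 m → arm 1.25 m, τ = 245.2 × 1.25 = 306.5 N·m clockwise.
Speaker: 19 × 9.81 = 186.4 N down at 1.3 m → arm 1.3 m, τ = 186.4 × 1.3 = 242.3 N·m clockwise.
Load: 59 × 9.81 = 578.8 N down at 0.47 m → arm 0.47 m, τ = 578.8 × 0.47 = 272 N·m clockwise.
Sandbag: 26 × 9.81 = 255.1 N down at 2.3 m → arm 2.3 m, τ = 255.1 × 2.3 = 586.7 N·m clockwise.
Total clockwise load moment = 1408 N·m.
The cable tension T acts at 2.5 m; only its component perpendicular to the boom, T sinθ, produces torque. sin 28° = 0.4695.
Στ = 0 ⇒ T × 2.5 × 0.4695 = 1408 ⇒ T = 1408 / 1.174 = 1200 N.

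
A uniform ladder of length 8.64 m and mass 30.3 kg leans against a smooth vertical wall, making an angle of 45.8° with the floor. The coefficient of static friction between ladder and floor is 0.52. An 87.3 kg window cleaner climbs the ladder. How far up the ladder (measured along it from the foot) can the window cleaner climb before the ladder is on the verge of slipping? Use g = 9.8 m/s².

d ≈ 4.72 m

Choose the foot of the ladder as the axis so the floor normal and friction both act there and drop out.
Ladder weight 30.3×9.8 = 296.9 N acts at 4.32 m along the ladder; its horizontal arm is 4.32·cos45.8° = 3.012 m → τ = 894.3 N·m clockwise.
Window cleaner weight 87.3×9.8 = 855.5 N at distance d → arm d·cos45.8° → τ = 855.5·d·0.6972 clockwise.
Wall normal N at the top has arm L sinθ = 6.194 m counterclockwise, so Στ = 0 gives N·6.194 = 894.3 + 596.5·d.
ΣFy = 0 ⇒ N_floor = 1152 N, so the maximum friction is μ_s·N_floor = 0.52×1152 = 599 N. ΣFx = 0 ⇒ N_wall = f, so at the slipping point N = 599 N.
Substituting: 599×6.194 = 894.3 + 596.5·d ⇒ d = (3710 − 894.3) / 596.5 = 4.72 m.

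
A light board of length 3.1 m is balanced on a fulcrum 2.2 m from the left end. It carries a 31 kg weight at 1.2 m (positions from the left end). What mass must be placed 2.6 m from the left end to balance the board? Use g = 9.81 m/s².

Take moments about the fulcrum (at 2.2 m from the left end).
Weight: 31 × 9.81 = 304.1 N down at 1.2 m → arm 1 m, τ = 304.1 × 1 = 304.1 N·m counterclockwise.
Net moment of known loads = 304.1 N·m counterclockwise.
An unknown mass m at 2.6 m has arm 0.4 m; its moment is m·g·0.4 clockwise.
Setting net torque to zero: m × 9.81 × 0.4 = 304.1 → m = 304.1 / (9.81 × 0.4) = 77.5 kg.

m ≈ 77.5 kg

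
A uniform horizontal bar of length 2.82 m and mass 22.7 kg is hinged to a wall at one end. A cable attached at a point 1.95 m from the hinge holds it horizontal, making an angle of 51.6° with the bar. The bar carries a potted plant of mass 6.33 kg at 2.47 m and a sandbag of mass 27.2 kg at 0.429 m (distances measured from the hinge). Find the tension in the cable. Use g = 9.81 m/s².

Sum moments about the hinge (the unknown hinge reaction has zero arm there).
Beam weight: 22.7 × 9.81 = 222.7 N down at 1.41 m → arm 1.41 m, τ = 222.7 × 1.41 = 314 N·m clockwise.
Potted plant: 6.33 × 9.81 = 62.1 N down at 2.47 m → arm 2.47 m, τ = 62.1 × 2.47 = 153.4 N·m clockwise.
Sandbag: 27.2 × 9.81 = 266.8 N down at 0.429 m → arm 0.429 m, τ = 266.8 × 0.429 = 114.5 N·m clockwise.
Total clockwise load moment = 581.9 N·m.
The cable tension T acts at 1.95 m; only its component perpendicular to the bar, T sinθ, produces torque. sin 51.6° = 0.7837.
Στ = 0 ⇒ T × 1.95 × 0.7837 = 581.9 ⇒ T = 581.9 / 1.528 = 381 N.

T ≈ 381 N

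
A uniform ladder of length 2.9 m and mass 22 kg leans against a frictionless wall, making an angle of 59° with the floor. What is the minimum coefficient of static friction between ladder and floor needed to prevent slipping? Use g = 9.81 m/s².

Taking torques about the foot of the ladder:
Ladder weight 22×9.81 = 215.8 N acts at 1.45 m along the ladder; its horizontal arm is 1.45·cos59° = 0.7468 m → τ = 161.2 N·m clockwise.
Wall normal N acts horizontally at the top; its moment arm is the height L sinθ = 2.9·sin59° = 2.486 m, counterclockwise.
Setting net torque to zero: N × 2.486 = 161.2 → N = 64.84 N.
ΣFx = 0 ⇒ f = N_wall = 64.84 N. ΣFy = 0 ⇒ N_floor = 215.8 N.
μ_min = f / N_floor = 64.84 / 215.8 = 0.3.

μ_min ≈ 0.3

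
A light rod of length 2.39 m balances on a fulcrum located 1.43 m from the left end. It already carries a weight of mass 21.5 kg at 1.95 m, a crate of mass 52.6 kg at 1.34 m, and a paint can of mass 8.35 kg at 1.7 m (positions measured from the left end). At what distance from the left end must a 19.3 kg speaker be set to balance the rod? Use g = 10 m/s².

x ≈ 0.979 m from the left end

Take moments about the fulcrum (at 1.43 m from the left end).
Weight: 21.5 × 10 = 215 N down at 1.95 m → arm 0.52 m, τ = 215 × 0.52 = 111.8 N·m clockwise.
Crate: 52.6 × 10 = 526 N down at 1.34 m → arm 0.09 m, τ = 526 × 0.09 = 47.34 N·m counterclockwise.
Paint can: 8.35 × 10 = 83.5 N down at 1.7 m → arm 0.27 m, τ = 83.5 × 0.27 = 22.55 N·m clockwise.
Net moment of existing loads = 87.01 N·m clockwise.
The speaker weighs 19.3 × 10 = 193 N and must supply an equal counterclockwise moment, so its lever arm about the fulcrum is 87.01 / 193 = 0.451 m.
That puts it at 1.43 − 0.451 = 0.979 m from the left end.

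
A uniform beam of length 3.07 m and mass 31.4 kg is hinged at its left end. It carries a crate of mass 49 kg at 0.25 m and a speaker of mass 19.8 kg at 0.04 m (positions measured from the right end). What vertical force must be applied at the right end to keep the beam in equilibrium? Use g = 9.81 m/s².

F ≈ 787 N

Sum moments about the left end (the unknown pivot reaction has zero arm there).
Beam weight: 31.4 × 9.81 = 308 N down at 1.535 m → arm 1.535 m, τ = 308 × 1.535 = 472.8 N·m clockwise.
Crate: 49 × 9.81 = 480.7 N down at 0.25 m → arm 2.82 m, τ = 480.7 × 2.82 = 1356 N·m clockwise.
Speaker: 19.8 × 9.81 = 194.2 N down at 0.04 m → arm 3.03 m, τ = 194.2 × 3.03 = 588.4 N·m clockwise.
Net moment of the loads = 2417 N·m clockwise.
The upward force F acts at the right end, arm 3.07 m, giving F × 3.07 counterclockwise.
Setting net torque to zero: F × 3.07 = 2417 → F = 2417 / 3.07 = 787 N.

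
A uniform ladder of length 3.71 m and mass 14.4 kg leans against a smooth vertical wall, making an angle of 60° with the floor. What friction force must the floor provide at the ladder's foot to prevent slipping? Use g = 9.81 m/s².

Take moments about the foot of the ladder.
Ladder weight 14.4×9.81 = 141.3 N acts at 1.855 m along the ladder; its horizontal arm is 1.855·cos60° = 0.9275 m → τ = 131.1 N·m clockwise.
Wall normal N acts horizontally at the top; its moment arm is the height L sinθ = 3.71·sin60° = 3.213 m, counterclockwise.
For rotational equilibrium, N × 3.213 = 131.1, so N = 40.8 N.
ΣFx = 0: friction at the foot balances the wall's push, so f = N_wall = 40.8 N.

f ≈ 40.8 N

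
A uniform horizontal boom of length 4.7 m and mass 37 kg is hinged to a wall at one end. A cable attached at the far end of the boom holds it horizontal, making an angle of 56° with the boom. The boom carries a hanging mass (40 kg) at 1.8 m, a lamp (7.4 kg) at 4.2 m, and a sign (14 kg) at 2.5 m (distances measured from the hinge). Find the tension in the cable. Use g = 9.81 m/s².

About the hinge:
Beam weight: 37 × 9.81 = 363 N down at 2.35 m → arm 2.35 m, τ = 363 × 2.35 = 853.1 N·m clockwise.
Hanging mass: 40 × 9.81 = 392.4 N down at 1.8 m → arm 1.8 m, τ = 392.4 × 1.8 = 706.3 N·m clockwise.
Lamp: 7.4 × 9.81 = 72.59 N down at 4.2 m → arm 4.2 m, τ = 72.59 × 4.2 = 304.9 N·m clockwise.
Sign: 14 × 9.81 = 137.3 N down at 2.5 m → arm 2.5 m, τ = 137.3 × 2.5 = 343.2 N·m clockwise.
Total clockwise load moment = 2208 N·m.
The cable tension T acts at 4.7 m; only its component perpendicular to the boom, T sinθ, produces torque. sin 56° = 0.829.
Setting net torque to zero: T × 4.7 × 0.829 = 2208 → T = 2208 / 3.896 = 567 N.

T ≈ 567 N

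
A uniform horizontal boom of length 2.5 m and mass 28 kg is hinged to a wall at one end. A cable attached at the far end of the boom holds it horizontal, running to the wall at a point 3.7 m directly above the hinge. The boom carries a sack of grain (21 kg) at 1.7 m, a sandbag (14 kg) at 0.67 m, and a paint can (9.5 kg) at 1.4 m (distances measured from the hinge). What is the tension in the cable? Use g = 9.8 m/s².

T ≈ 442 N

Sum moments about the hinge (the unknown hinge reaction has zero arm there).
Beam weight: 28 × 9.8 = 274.4 N down at 1.25 m → arm 1.25 m, τ = 274.4 × 1.25 = 343 N·m clockwise.
Sack of grain: 21 × 9.8 = 205.8 N down at 1.7 m → arm 1.7 m, τ = 205.8 × 1.7 = 349.9 N·m clockwise.
Sandbag: 14 × 9.8 = 137.2 N down at 0.67 m → arm 0.67 m, τ = 137.2 × 0.67 = 91.92 N·m clockwise.
Paint can: 9.5 × 9.8 = 93.1 N down at 1.4 m → arm 1.4 m, τ = 93.1 × 1.4 = 130.3 N·m clockwise.
Total clockwise load moment = 915.1 N·m.
The cable tension T acts at 2.5 m; only its component perpendicular to the boom, T sinθ, produces torque. sinθ = h/√(h²+d²) = 3.7/√(3.7²+2.5²) = 0.8286.
For rotational equilibrium, T × 2.5 × 0.8286 = 915.1, so T = 915.1 / 2.071 = 442 N.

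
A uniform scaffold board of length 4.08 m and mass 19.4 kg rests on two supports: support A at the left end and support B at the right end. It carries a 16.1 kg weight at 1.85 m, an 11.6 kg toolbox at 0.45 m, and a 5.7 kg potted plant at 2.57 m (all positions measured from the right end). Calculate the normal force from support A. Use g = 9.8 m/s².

R_A ≈ 214 N

About support B:
Beam weight: 19.4 × 9.8 = 190.1 N down at 2.04 m → arm 2.04 m, τ = 190.1 × 2.04 = 387.8 N·m counterclockwise.
Weight: 16.1 × 9.8 = 157.8 N down at 1.85 m → arm 1.85 m, τ = 157.8 × 1.85 = 291.9 N·m counterclockwise.
Toolbox: 11.6 × 9.8 = 113.7 N down at 0.45 m → arm 0.45 m, τ = 113.7 × 0.45 = 51.16 N·m counterclockwise.
Potted plant: 5.7 × 9.8 = 55.86 N down at 2.57 m → arm 2.57 m, τ = 55.86 × 2.57 = 143.6 N·m counterclockwise.
Net load moment about support B = 874.5 N·m counterclockwise.
Reaction R at support A is upward at 4.08 m, arm 4.08 m → moment R × 4.08 clockwise.
Setting net torque to zero: R × 4.08 = 874.5 → R = 214 N.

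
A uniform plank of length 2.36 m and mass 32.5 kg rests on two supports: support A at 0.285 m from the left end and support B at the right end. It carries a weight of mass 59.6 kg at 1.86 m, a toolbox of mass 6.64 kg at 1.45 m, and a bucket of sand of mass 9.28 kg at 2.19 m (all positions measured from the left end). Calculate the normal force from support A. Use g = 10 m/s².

R_A ≈ 365 N

Taking torques about support B:
Beam weight: 32.5 × 10 = 325 N down at 1.18 m → arm 1.18 m, τ = 325 × 1.18 = 383.5 N·m counterclockwise.
Weight: 59.6 × 10 = 596 N down at 1.86 m → arm 0.5 m, τ = 596 × 0.5 = 298 N·m counterclockwise.
Toolbox: 6.64 × 10 = 66.4 N down at 1.45 m → arm 0.91 m, τ = 66.4 × 0.91 = 60.42 N·m counterclockwise.
Bucket of sand: 9.28 × 10 = 92.8 N down at 2.19 m → arm 0.17 m, τ = 92.8 × 0.17 = 15.78 N·m counterclockwise.
Net load moment about support B = 757.7 N·m counterclockwise.
Reaction R at support A is upward at 0.285 m, arm 2.075 m → moment R × 2.075 clockwise.
For rotational equilibrium, R × 2.075 = 757.7, so R = 365 N.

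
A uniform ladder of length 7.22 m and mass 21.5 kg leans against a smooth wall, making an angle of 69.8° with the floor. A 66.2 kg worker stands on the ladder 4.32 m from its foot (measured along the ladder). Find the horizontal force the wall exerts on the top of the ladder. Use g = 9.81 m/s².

Choose the foot of the ladder as the axis so the floor normal and friction both act there and drop out.
Ladder weight 21.5×9.81 = 210.9 N acts at 3.61 m along the ladder; its horizontal arm is 3.61·cos69.8° = 1.247 m → τ = 263 N·m clockwise.
Worker: 66.2×9.81 = 649.4 N at 4.32 m → arm 1.492 m → τ = 968.9 N·m clockwise.
Wall normal N acts horizontally at the top; its moment arm is the height L sinθ = 7.22·sin69.8° = 6.776 m, counterclockwise.
For rotational equilibrium, N × 6.776 = 1232, so N = 182 N.

N_wall ≈ 182 N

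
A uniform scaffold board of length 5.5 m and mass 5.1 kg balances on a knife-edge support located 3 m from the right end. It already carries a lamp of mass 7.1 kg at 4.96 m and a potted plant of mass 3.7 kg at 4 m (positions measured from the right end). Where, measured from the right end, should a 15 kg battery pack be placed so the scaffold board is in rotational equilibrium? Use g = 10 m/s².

Choose the knife-edge support (at 3 m from the right end) as the axis so the support reaction has zero arm there.
Beam weight: 5.1 × 10 = 51 N down at 2.75 m → arm 0.25 m, τ = 51 × 0.25 = 12.75 N·m clockwise.
Lamp: 7.1 × 10 = 71 N down at 4.96 m → arm 1.96 m, τ = 71 × 1.96 = 139.2 N·m counterclockwise.
Potted plant: 3.7 × 10 = 37 N down at 4 m → arm 1 m, τ = 37 × 1 = 37 N·m counterclockwise.
Net moment of existing loads = 163.4 N·m counterclockwise.
The battery pack weighs 15 × 10 = 150 N and must supply an equal clockwise moment, so its lever arm about the knife-edge support is 163.4 / 150 = 1.09 m.
That puts it at 3 − 1.09 = 1.91 m from the right end.

x ≈ 1.91 m from the right end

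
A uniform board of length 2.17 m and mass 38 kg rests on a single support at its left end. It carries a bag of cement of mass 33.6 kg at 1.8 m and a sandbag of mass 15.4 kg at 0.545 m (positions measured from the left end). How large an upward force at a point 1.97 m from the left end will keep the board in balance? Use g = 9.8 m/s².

F ≈ 548 N

Sum moments about the left end (the unknown pivot reaction has zero arm there).
Beam weight: 38 × 9.8 = 372.4 N down at 1.085 m → arm 1.085 m, τ = 372.4 × 1.085 = 404.1 N·m clockwise.
Bag of cement: 33.6 × 9.8 = 329.3 N down at 1.8 m → arm 1.8 m, τ = 329.3 × 1.8 = 592.7 N·m clockwise.
Sandbag: 15.4 × 9.8 = 150.9 N down at 0.545 m → arm 0.545 m, τ = 150.9 × 0.545 = 82.24 N·m clockwise.
Net moment of the loads = 1079 N·m clockwise.
The upward force F acts at a point 1.97 m from the left end, arm 1.97 m, giving F × 1.97 counterclockwise.
For rotational equilibrium, F × 1.97 = 1079, so F = 1079 / 1.97 = 548 N.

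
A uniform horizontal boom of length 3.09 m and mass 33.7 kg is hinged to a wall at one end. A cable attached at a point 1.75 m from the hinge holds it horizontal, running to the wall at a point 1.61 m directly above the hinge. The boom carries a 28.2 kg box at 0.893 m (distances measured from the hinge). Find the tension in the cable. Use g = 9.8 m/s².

Sum moments about the hinge (the unknown hinge reaction has zero arm there).
Beam weight: 33.7 × 9.8 = 330.3 N down at 1.545 m → arm 1.545 m, τ = 330.3 × 1.545 = 510.3 N·m clockwise.
Box: 28.2 × 9.8 = 276.4 N down at 0.893 m → arm 0.893 m, τ = 276.4 × 0.893 = 246.8 N·m clockwise.
Total clockwise load moment = 757.1 N·m.
The cable tension T acts at 1.75 m; only its component perpendicular to the boom, T sinθ, produces torque. sinθ = h/√(h²+d²) = 1.61/√(1.61²+1.75²) = 0.6771.
Setting net torque to zero: T × 1.75 × 0.6771 = 757.1 → T = 757.1 / 1.185 = 639 N.

T ≈ 639 N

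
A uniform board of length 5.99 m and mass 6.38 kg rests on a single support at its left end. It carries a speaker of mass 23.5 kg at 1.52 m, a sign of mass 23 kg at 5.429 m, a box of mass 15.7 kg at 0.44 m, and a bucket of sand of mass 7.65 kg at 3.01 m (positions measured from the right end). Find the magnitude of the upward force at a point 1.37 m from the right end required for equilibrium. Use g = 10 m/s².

About the left end:
Beam weight: 6.38 × 10 = 63.8 N down at 2.995 m → arm 2.995 m, τ = 63.8 × 2.995 = 191.1 N·m clockwise.
Speaker: 23.5 × 10 = 235 N down at 1.52 m → arm 4.47 m, τ = 235 × 4.47 = 1050 N·m clockwise.
Sign: 23 × 10 = 230 N down at 5.429 m → arm 0.561 m, τ = 230 × 0.561 = 129 N·m clockwise.
Box: 15.7 × 10 = 157 N down at 0.44 m → arm 5.55 m, τ = 157 × 5.55 = 871.4 N·m clockwise.
Bucket of sand: 7.65 × 10 = 76.5 N down at 3.01 m → arm 2.98 m, τ = 76.5 × 2.98 = 228 N·m clockwise.
Net moment of the loads = 2470 N·m clockwise.
The upward force F acts at a point 1.37 m from the right end, arm 4.62 m, giving F × 4.62 counterclockwise.
For rotational equilibrium, F × 4.62 = 2470, so F = 2470 / 4.62 = 535 N.

F ≈ 535 N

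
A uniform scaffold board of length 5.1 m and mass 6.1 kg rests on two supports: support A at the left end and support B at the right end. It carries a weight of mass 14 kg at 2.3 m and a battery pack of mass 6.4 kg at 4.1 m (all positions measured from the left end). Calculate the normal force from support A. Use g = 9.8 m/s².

About support B:
Beam weight: 6.1 × 9.8 = 59.78 N down at 2.55 m → arm 2.55 m, τ = 59.78 × 2.55 = 152.4 N·m counterclockwise.
Weight: 14 × 9.8 = 137.2 N down at 2.3 m → arm 2.8 m, τ = 137.2 × 2.8 = 384.2 N·m counterclockwise.
Battery pack: 6.4 × 9.8 = 62.72 N down at 4.1 m → arm 1 m, τ = 62.72 × 1 = 62.72 N·m counterclockwise.
Net load moment about support B = 599.3 N·m counterclockwise.
Reaction R at support A is upward at 0 m, arm 5.1 m → moment R × 5.1 clockwise.
Balancing moments: R × 5.1 = 599.3, giving R = 118 N.

R_A ≈ 118 N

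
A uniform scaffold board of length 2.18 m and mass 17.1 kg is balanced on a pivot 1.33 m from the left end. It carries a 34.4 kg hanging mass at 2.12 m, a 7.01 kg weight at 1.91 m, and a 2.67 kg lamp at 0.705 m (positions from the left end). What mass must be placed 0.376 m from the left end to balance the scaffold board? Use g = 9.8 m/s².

m ≈ 26.7 kg

About the pivot (at 1.33 m from the left end):
Beam weight: 17.1 × 9.8 = 167.6 N down at 1.09 m → arm 0.24 m, τ = 167.6 × 0.24 = 40.22 N·m counterclockwise.
Hanging mass: 34.4 × 9.8 = 337.1 N down at 2.12 m → arm 0.79 m, τ = 337.1 × 0.79 = 266.3 N·m clockwise.
Weight: 7.01 × 9.8 = 68.7 N down at 1.91 m → arm 0.58 m, τ = 68.7 × 0.58 = 39.85 N·m clockwise.
Lamp: 2.67 × 9.8 = 26.17 N down at 0.705 m → arm 0.625 m, τ = 26.17 × 0.625 = 16.36 N·m counterclockwise.
Net moment of known loads = 249.6 N·m clockwise.
An unknown mass m at 0.376 m has arm 0.954 m; its moment is m·g·0.954 counterclockwise.
Στ = 0 ⇒ m × 9.8 × 0.954 = 249.6 ⇒ m = 249.6 / (9.8 × 0.954) = 26.7 kg.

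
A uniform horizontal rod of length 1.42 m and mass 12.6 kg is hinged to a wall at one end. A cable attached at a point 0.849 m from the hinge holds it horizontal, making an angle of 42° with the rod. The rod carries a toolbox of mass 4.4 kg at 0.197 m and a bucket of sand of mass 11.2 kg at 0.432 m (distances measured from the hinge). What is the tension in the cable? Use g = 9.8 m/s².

Taking torques about the hinge:
Beam weight: 12.6 × 9.8 = 123.5 N down at 0.71 m → arm 0.71 m, τ = 123.5 × 0.71 = 87.69 N·m clockwise.
Toolbox: 4.4 × 9.8 = 43.12 N down at 0.197 m → arm 0.197 m, τ = 43.12 × 0.197 = 8.495 N·m clockwise.
Bucket of sand: 11.2 × 9.8 = 109.8 N down at 0.432 m → arm 0.432 m, τ = 109.8 × 0.432 = 47.43 N·m clockwise.
Total clockwise load moment = 143.6 N·m.
The cable tension T acts at 0.849 m; only its component perpendicular to the rod, T sinθ, produces torque. sin 42° = 0.6691.
Balancing moments: T × 0.849 × 0.6691 = 143.6, giving T = 143.6 / 0.5681 = 253 N.

T ≈ 253 N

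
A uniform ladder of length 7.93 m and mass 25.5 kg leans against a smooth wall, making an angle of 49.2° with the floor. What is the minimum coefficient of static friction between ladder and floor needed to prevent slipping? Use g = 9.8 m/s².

Choose the foot of the ladder as the axis so the floor normal and friction both act there and drop out.
Ladder weight 25.5×9.8 = 249.9 N acts at 3.965 m along the ladder; its horizontal arm is 3.965·cos49.2° = 2.591 m → τ = 647.5 N·m clockwise.
Wall normal N acts horizontally at the top; its moment arm is the height L sinθ = 7.93·sin49.2° = 6.003 m, counterclockwise.
For rotational equilibrium, N × 6.003 = 647.5, so N = 107.9 N.
ΣFx = 0 ⇒ f = N_wall = 107.9 N. ΣFy = 0 ⇒ N_floor = 249.9 N.
μ_min = f / N_floor = 107.9 / 249.9 = 0.432.

μ_min ≈ 0.432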